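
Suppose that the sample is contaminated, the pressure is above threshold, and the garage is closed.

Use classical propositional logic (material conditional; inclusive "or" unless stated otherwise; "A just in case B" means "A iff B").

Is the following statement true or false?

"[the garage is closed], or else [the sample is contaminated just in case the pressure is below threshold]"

True.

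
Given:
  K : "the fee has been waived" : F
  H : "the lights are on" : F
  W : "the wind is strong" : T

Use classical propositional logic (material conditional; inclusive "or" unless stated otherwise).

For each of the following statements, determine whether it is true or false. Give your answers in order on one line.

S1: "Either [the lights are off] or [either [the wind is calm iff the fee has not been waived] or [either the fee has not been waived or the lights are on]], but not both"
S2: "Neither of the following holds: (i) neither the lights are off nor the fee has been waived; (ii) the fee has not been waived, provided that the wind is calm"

S1 F, S2 F

S1: Formalization: not H xor ((not W iff not K) or (not K or H))

not H = not False = True
not W = not True = False
not K = not False = True
not W iff not K = False iff True = False
not K = not False = True
not K or H = True or False = True
(not W iff not K) or (not K or H) = False or True = True
not H xor ((not W iff not K) or (not K or H)) = True xor True = False
So S1 is false.

S2: Parsed as (not H nor K) nor (not W -> not K)

not H = not False = True
not H nor K = True nor False = False
not W = not True = False
not K = not False = True
not W -> not K = False -> True = True
(not H nor K) nor (not W -> not K) = False nor True = False
So S2 is false.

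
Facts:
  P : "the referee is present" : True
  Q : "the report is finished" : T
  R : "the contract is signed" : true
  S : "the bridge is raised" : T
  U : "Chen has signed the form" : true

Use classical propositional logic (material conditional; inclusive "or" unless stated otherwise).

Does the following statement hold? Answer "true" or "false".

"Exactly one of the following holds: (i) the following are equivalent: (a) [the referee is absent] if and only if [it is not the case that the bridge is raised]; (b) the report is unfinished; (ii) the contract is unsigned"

Formalization: ((not P iff not S) iff not Q) xor not R

not P = not True = False
not S = not True = False
not P iff not S = False iff False = True
not Q = not True = False
(not P iff not S) iff not Q = True iff False = False
not R = not True = False
((not P iff not S) iff not Q) xor not R = False xor False = False

False.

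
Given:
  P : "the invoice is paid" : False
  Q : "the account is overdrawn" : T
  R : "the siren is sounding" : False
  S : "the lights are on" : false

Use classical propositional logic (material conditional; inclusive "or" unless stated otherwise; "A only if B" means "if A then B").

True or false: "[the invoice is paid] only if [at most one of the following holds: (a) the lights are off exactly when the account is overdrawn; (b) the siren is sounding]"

true

Values: P=False, S=False, Q=True, R=False.
Formalization: P -> ((not S iff Q) nand R)

not S = not False = True
not S iff Q = True iff True = True
(not S iff Q) nand R = True nand False = True
P -> ((not S iff Q) nand R) = False -> True = True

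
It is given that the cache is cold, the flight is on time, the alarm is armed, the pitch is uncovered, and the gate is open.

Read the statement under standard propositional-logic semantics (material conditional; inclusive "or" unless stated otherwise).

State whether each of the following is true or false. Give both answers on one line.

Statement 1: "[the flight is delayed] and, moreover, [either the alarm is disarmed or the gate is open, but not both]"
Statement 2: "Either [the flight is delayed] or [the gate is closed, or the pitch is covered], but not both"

Let Q = "the flight is delayed" (F), R = "the alarm is armed" (T), U = "the gate is open" (T), S = "the pitch is covered" (F).

Statement 1: In symbols: Q & (~R xor U)

~R = ~T = F
~R xor U = F xor T = T
Q & (~R xor U) = F & T = F
So Statement 1 is false.

Statement 2: This is Q xor (~U | S).

~U = ~T = F
~U | S = F | F = F
Q xor (~U | S) = F xor F = F
So Statement 2 is false.

Statement 1 F, Statement 2 F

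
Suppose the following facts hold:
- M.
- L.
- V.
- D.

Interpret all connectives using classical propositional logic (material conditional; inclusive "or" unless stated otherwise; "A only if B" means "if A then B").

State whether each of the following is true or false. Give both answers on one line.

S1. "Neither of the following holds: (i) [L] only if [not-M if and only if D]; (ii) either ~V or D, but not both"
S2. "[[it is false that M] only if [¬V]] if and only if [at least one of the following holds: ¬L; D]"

S1: In symbols: (L -> (not M iff D)) nor (not V xor D)

not M = not True = False
not M iff D = False iff True = False
L -> (not M iff D) = True -> False = False
not V = not True = False
not V xor D = False xor True = True
(L -> (not M iff D)) nor (not V xor D) = False nor True = False
So S1 is false.

S2: This is (not M -> not V) iff (not L or D).

not M = not True = False
not V = not True = False
not M -> not V = False -> False = True
not L = not True = False
not L or D = False or True = True
(not M -> not V) iff (not L or D) = True iff True = True
Hence S2 is true.

S1 false, S2 true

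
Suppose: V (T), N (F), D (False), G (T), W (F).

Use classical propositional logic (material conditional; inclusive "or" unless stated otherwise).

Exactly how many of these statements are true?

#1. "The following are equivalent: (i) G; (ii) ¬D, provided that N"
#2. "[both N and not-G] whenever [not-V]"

#1: In symbols: G ↔ (N → ¬D)

¬D = ¬F = T
N → ¬D = F → T = T
G ↔ (N → ¬D) = T ↔ T = T
Thus #1 is true.

#2: Parsed as ¬V → (N ∧ ¬G)

¬V = ¬T = F
¬G = ¬T = F
N ∧ ¬G = F ∧ F = F
¬V → (N ∧ ¬G) = F → F = T
Hence #2 is true.

2 of the 2 statements are true.

2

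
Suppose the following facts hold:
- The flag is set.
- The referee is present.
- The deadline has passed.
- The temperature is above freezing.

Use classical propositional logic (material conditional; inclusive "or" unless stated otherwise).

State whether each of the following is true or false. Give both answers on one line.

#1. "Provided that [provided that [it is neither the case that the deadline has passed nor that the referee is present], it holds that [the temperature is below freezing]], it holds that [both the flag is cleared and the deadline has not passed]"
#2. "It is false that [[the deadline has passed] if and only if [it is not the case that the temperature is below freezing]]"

Let W = "the deadline has passed" (T), G = "the referee is present" (T), V = "the temperature is below freezing" (F), M = "the flag is set" (T).

#1: This is ((W ↓ G) → V) → (¬M ∧ ¬W).

W ↓ G = T ↓ T = F
(W ↓ G) → V = F → F = T
¬M = ¬T = F
¬W = ¬T = F
¬M ∧ ¬W = F ∧ F = F
((W ↓ G) → V) → (¬M ∧ ¬W) = T → F = F
So #1 is false.

#2: In symbols: ¬(W ↔ ¬V)

¬V = ¬F = T
W ↔ ¬V = T ↔ T = T
¬(W ↔ ¬V) = ¬T = F
So #2 is false.

#1 false; #2 false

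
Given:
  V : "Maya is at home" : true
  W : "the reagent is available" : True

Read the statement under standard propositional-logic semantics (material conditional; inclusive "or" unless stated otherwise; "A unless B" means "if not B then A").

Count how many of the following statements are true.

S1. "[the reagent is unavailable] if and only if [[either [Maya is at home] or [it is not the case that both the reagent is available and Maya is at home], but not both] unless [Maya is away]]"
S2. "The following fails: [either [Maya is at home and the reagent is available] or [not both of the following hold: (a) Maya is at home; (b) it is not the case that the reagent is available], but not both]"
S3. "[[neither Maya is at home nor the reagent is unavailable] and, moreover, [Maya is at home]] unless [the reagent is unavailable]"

S1: Parsed as ~W <-> ((V xor (W nand V)) | ~V)

~W = ~T = F
W nand V = T nand T = F
V xor (W nand V) = T xor F = T
~V = ~T = F
(V xor (W nand V)) | ~V = T | F = T
~W <-> ((V xor (W nand V)) | ~V) = F <-> T = F
Hence S1 is false.

S2: In symbols: ~((V & W) xor (V nand ~W))

V & W = T & T = T
~W = ~T = F
V nand ~W = T nand F = T
(V & W) xor (V nand ~W) = T xor T = F
~((V & W) xor (V nand ~W)) = ~F = T
So S2 is true.

S3: In symbols: ((V nor ~W) & V) | ~W

~W = ~T = F
V nor ~W = T nor F = F
(V nor ~W) & V = F & T = F
~W = ~T = F
((V nor ~W) & V) | ~W = F | F = F
Thus S3 is false.

1 of the 3 statements is true.

1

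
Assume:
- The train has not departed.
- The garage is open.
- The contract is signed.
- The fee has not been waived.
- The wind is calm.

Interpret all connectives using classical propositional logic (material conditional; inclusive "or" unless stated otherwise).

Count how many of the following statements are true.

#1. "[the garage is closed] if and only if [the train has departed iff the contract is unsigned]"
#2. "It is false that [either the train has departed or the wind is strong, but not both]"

1

Let Q = "the garage is closed" (F), P = "the train has departed" (F), R = "the contract is signed" (T), U = "the wind is strong" (F).

#1: This is Q <-> (P <-> ~R).

~R = ~T = F
P <-> ~R = F <-> F = T
Q <-> (P <-> ~R) = F <-> T = F
So #1 is false.

#2: Parsed as ~(P xor U)

P xor U = F xor F = F
~(P xor U) = ~F = T
Thus #2 is true.

True statements: 1 (#2).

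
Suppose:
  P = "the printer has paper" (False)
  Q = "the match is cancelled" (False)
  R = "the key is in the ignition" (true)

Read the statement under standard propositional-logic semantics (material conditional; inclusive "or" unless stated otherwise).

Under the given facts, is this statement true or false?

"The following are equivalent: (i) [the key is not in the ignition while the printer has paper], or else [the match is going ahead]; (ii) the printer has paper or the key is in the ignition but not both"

Values: R=T, P=F, Q=F.
Formalization: ((¬R ∧ P) ∨ ¬Q) ↔ (P ⊕ R)

¬R = ¬T = F
¬R ∧ P = F ∧ F = F
¬Q = ¬F = T
(¬R ∧ P) ∨ ¬Q = F ∨ T = T
P ⊕ R = F ⊕ T = T
((¬R ∧ P) ∨ ¬Q) ↔ (P ⊕ R) = T ↔ T = T

True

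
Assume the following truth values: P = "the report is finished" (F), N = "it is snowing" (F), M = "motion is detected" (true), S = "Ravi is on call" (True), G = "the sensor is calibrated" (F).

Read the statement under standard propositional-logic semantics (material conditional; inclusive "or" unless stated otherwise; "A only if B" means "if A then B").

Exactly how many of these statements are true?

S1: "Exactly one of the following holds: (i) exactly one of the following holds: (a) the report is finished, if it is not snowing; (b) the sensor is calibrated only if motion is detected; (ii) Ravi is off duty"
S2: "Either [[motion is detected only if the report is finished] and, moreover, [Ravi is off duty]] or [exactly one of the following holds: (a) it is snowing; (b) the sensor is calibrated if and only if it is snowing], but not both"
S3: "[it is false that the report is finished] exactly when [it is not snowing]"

S1: Parsed as ((not N -> P) xor (G -> M)) xor not S

not N = not False = True
not N -> P = True -> False = False
G -> M = False -> True = True
(not N -> P) xor (G -> M) = False xor True = True
not S = not True = False
((not N -> P) xor (G -> M)) xor not S = True xor False = True
Thus S1 is true.

S2: Formalization: ((M -> P) and not S) xor (N xor (G iff N))

M -> P = True -> False = False
not S = not True = False
(M -> P) and not S = False and False = False
G iff N = False iff False = True
N xor (G iff N) = False xor True = True
((M -> P) and not S) xor (N xor (G iff N)) = False xor True = True
Hence S2 is true.

S3: In symbols: not P iff not N

not P = not False = True
not N = not False = True
not P iff not N = True iff True = True
So S3 is true.

Count: 3.

3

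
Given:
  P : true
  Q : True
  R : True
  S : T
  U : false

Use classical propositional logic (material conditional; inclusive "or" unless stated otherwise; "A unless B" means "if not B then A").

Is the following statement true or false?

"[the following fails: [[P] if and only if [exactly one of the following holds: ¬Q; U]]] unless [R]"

Formalization: not (P iff (not Q xor U)) or R

not Q = not True = False
not Q xor U = False xor False = False
P iff (not Q xor U) = True iff False = False
not (P iff (not Q xor U)) = not False = True
not (P iff (not Q xor U)) or R = True or True = True

true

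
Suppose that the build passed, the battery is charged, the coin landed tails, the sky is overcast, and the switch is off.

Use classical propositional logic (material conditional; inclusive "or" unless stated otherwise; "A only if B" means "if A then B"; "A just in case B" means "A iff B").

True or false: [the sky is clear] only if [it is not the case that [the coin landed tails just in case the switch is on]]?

true

Let S = "the sky is overcast" (T), R = "the coin landed heads" (F), U = "the switch is on" (F).
Formalization: ¬S → ¬(¬R ↔ U)

¬S = ¬T = F
¬R = ¬F = T
¬R ↔ U = T ↔ F = F
¬(¬R ↔ U) = ¬F = T
¬S → ¬(¬R ↔ U) = F → T = T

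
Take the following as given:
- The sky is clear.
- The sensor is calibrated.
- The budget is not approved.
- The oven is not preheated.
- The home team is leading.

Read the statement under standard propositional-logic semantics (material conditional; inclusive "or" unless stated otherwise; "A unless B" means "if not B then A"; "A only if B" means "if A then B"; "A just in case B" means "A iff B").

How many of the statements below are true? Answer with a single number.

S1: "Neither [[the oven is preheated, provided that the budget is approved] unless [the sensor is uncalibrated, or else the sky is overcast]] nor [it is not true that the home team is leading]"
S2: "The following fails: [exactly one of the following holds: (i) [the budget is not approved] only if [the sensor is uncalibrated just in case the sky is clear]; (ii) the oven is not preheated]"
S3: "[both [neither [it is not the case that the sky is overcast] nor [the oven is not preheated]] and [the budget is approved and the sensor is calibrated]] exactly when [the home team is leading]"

0

Let R = "the budget is approved" (F), S = "the oven is preheated" (F), Q = "the sensor is calibrated" (T), P = "the sky is overcast" (F), U = "the home team is leading" (T).

S1: In symbols: ((R -> S) | (~Q | P)) nor ~U

R -> S = F -> F = T
~Q = ~T = F
~Q | P = F | F = F
(R -> S) | (~Q | P) = T | F = T
~U = ~T = F
((R -> S) | (~Q | P)) nor ~U = T nor F = F
Thus S1 is false.

S2: This is ~((~R -> (~Q <-> ~P)) xor ~S).

~R = ~F = T
~Q = ~T = F
~P = ~F = T
~Q <-> ~P = F <-> T = F
~R -> (~Q <-> ~P) = T -> F = F
~S = ~F = T
(~R -> (~Q <-> ~P)) xor ~S = F xor T = T
~((~R -> (~Q <-> ~P)) xor ~S) = ~T = F
So S2 is false.

S3: This is ((~P nor ~S) & (R & Q)) <-> U.

~P = ~F = T
~S = ~F = T
~P nor ~S = T nor T = F
R & Q = F & T = F
(~P nor ~S) & (R & Q) = F & F = F
((~P nor ~S) & (R & Q)) <-> U = F <-> T = F
So S3 is false.

0 of the 3 statements are true (none).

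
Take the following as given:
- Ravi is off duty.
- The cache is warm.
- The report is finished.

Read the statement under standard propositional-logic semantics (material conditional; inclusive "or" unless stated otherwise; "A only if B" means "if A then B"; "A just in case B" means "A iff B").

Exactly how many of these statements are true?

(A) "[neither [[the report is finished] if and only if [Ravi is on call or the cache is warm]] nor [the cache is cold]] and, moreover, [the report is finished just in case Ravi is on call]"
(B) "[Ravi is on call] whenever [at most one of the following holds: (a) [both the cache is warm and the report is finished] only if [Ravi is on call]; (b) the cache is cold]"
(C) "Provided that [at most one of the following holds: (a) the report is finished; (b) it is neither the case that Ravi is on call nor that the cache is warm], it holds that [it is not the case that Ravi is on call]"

1

Let R = "the report is finished" (True), P = "Ravi is on call" (False), Q = "the cache is warm" (True).

(A): This is ((R iff (P or Q)) nor not Q) and (R iff P).

P or Q = False or True = True
R iff (P or Q) = True iff True = True
not Q = not True = False
(R iff (P or Q)) nor not Q = True nor False = False
R iff P = True iff False = False
((R iff (P or Q)) nor not Q) and (R iff P) = False and False = False
So (A) is false.

(B): This is (((Q and R) -> P) nand not Q) -> P.

Q and R = True and True = True
(Q and R) -> P = True -> False = False
not Q = not True = False
((Q and R) -> P) nand not Q = False nand False = True
(((Q and R) -> P) nand not Q) -> P = True -> False = False
Thus (B) is false.

(C): Parsed as (R nand (P nor Q)) -> not P

P nor Q = False nor True = False
R nand (P nor Q) = True nand False = True
not P = not False = True
(R nand (P nor Q)) -> not P = True -> True = True
Hence (C) is true.

Count: 1.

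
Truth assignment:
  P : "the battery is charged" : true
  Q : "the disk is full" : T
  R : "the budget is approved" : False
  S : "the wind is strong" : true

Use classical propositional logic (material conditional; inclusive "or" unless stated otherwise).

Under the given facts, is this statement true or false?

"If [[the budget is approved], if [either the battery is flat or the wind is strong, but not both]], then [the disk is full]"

True.

Values: P=T, S=T, R=F, Q=T.
Parsed as ((~P xor S) -> R) -> Q

~P = ~T = F
~P xor S = F xor T = T
(~P xor S) -> R = T -> F = F
((~P xor S) -> R) -> Q = F -> T = T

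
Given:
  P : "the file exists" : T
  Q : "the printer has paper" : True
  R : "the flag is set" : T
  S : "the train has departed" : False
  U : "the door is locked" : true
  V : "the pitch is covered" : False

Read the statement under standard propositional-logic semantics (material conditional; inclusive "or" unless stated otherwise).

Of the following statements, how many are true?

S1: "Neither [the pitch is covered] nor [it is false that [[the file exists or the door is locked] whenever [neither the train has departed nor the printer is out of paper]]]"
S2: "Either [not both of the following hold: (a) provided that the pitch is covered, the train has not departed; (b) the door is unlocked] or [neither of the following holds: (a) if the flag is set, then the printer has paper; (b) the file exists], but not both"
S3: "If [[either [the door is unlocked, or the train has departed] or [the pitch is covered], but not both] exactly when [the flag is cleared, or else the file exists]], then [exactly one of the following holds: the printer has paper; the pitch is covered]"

S1: Formalization: V ↓ ¬((S ↓ ¬Q) → (P ∨ U))

¬Q = ¬T = F
S ↓ ¬Q = F ↓ F = T
P ∨ U = T ∨ T = T
(S ↓ ¬Q) → (P ∨ U) = T → T = T
¬((S ↓ ¬Q) → (P ∨ U)) = ¬T = F
V ↓ ¬((S ↓ ¬Q) → (P ∨ U)) = F ↓ F = T
So S1 is true.

S2: In symbols: ((V → ¬S) ↑ ¬U) ⊕ ((R → Q) ↓ P)

¬S = ¬F = T
V → ¬S = F → T = T
¬U = ¬T = F
(V → ¬S) ↑ ¬U = T ↑ F = T
R → Q = T → T = T
(R → Q) ↓ P = T ↓ T = F
((V → ¬S) ↑ ¬U) ⊕ ((R → Q) ↓ P) = T ⊕ F = T
Thus S2 is true.

S3: Formalization: (((¬U ∨ S) ⊕ V) ↔ (¬R ∨ P)) → (Q ⊕ V)

¬U = ¬T = F
¬U ∨ S = F ∨ F = F
(¬U ∨ S) ⊕ V = F ⊕ F = F
¬R = ¬T = F
¬R ∨ P = F ∨ T = T
((¬U ∨ S) ⊕ V) ↔ (¬R ∨ P) = F ↔ T = F
Q ⊕ V = T ⊕ F = T
(((¬U ∨ S) ⊕ V) ↔ (¬R ∨ P)) → (Q ⊕ V) = F → T = T
Hence S3 is true.

True statements: 3 (S1, S2, S3).

3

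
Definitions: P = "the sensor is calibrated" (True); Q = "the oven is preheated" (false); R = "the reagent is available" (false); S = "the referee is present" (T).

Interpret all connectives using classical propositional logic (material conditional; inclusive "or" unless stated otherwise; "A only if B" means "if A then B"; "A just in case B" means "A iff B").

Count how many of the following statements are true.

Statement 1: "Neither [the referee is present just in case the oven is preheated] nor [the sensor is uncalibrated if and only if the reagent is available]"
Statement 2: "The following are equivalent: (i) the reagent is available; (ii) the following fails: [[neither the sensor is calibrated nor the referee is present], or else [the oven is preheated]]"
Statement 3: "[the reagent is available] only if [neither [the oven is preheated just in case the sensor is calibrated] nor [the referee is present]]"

Statement 1: Formalization: (S ↔ Q) ↓ (¬P ↔ R)

S ↔ Q = T ↔ F = F
¬P = ¬T = F
¬P ↔ R = F ↔ F = T
(S ↔ Q) ↓ (¬P ↔ R) = F ↓ T = F
Hence Statement 1 is false.

Statement 2: This is R ↔ ¬((P ↓ S) ∨ Q).

P ↓ S = T ↓ T = F
(P ↓ S) ∨ Q = F ∨ F = F
¬((P ↓ S) ∨ Q) = ¬F = T
R ↔ ¬((P ↓ S) ∨ Q) = F ↔ T = F
Hence Statement 2 is false.

Statement 3: In symbols: R → ((Q ↔ P) ↓ S)

Q ↔ P = F ↔ T = F
(Q ↔ P) ↓ S = F ↓ T = F
R → ((Q ↔ P) ↓ S) = F → F = T
Thus Statement 3 is true.

1 of the 3 statements is true.

1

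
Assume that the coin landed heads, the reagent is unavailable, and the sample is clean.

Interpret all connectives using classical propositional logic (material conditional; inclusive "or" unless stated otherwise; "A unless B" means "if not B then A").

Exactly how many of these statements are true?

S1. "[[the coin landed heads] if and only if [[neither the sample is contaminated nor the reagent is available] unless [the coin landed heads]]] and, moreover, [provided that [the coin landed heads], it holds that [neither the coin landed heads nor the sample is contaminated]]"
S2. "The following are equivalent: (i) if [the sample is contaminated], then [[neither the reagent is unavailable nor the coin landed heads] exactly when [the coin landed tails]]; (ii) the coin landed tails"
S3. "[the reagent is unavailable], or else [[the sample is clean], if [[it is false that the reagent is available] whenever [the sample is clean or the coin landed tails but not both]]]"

Let P = "the coin landed heads" (True), R = "the sample is contaminated" (False), Q = "the reagent is available" (False).

S1: Parsed as (P iff ((R nor Q) or P)) and (P -> (P nor R))

R nor Q = False nor False = True
(R nor Q) or P = True or True = True
P iff ((R nor Q) or P) = True iff True = True
P nor R = True nor False = False
P -> (P nor R) = True -> False = False
(P iff ((R nor Q) or P)) and (P -> (P nor R)) = True and False = False
Hence S1 is false.

S2: Parsed as (R -> ((not Q nor P) iff not P)) iff not P

not Q = not False = True
not Q nor P = True nor True = False
not P = not True = False
(not Q nor P) iff not P = False iff False = True
R -> ((not Q nor P) iff not P) = False -> True = True
not P = not True = False
(R -> ((not Q nor P) iff not P)) iff not P = True iff False = False
So S2 is false.

S3: In symbols: not Q or (((not R xor not P) -> not Q) -> not R)

not Q = not False = True
not R = not False = True
not P = not True = False
not R xor not P = True xor False = True
not Q = not False = True
(not R xor not P) -> not Q = True -> True = True
not R = not False = True
((not R xor not P) -> not Q) -> not R = True -> True = True
not Q or (((not R xor not P) -> not Q) -> not R) = True or True = True
Thus S3 is true.

1 of the 3 statements is true.

1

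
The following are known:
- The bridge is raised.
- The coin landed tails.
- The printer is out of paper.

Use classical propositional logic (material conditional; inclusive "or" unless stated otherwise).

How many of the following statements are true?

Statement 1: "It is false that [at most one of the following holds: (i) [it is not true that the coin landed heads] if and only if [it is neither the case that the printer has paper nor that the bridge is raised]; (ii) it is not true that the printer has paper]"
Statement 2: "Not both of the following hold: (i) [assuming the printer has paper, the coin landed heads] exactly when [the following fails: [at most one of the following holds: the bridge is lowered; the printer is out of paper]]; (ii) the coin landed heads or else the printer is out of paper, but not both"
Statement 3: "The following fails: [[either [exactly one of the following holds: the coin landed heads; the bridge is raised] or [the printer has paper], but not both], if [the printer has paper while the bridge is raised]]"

Let Q = "the coin landed heads" (F), R = "the printer has paper" (F), P = "the bridge is raised" (T).

Statement 1: In symbols: ¬((¬Q ↔ (R ↓ P)) ↑ ¬R)

¬Q = ¬F = T
R ↓ P = F ↓ T = F
¬Q ↔ (R ↓ P) = T ↔ F = F
¬R = ¬F = T
(¬Q ↔ (R ↓ P)) ↑ ¬R = F ↑ T = T
¬((¬Q ↔ (R ↓ P)) ↑ ¬R) = ¬T = F
So Statement 1 is false.

Statement 2: In symbols: ((R → Q) ↔ ¬(¬P ↑ ¬R)) ↑ (Q ⊕ ¬R)

R → Q = F → F = T
¬P = ¬T = F
¬R = ¬F = T
¬P ↑ ¬R = F ↑ T = T
¬(¬P ↑ ¬R) = ¬T = F
(R → Q) ↔ ¬(¬P ↑ ¬R) = T ↔ F = F
¬R = ¬F = T
Q ⊕ ¬R = F ⊕ T = T
((R → Q) ↔ ¬(¬P ↑ ¬R)) ↑ (Q ⊕ ¬R) = F ↑ T = T
Hence Statement 2 is true.

Statement 3: In symbols: ¬((R ∧ P) → ((Q ⊕ P) ⊕ R))

R ∧ P = F ∧ T = F
Q ⊕ P = F ⊕ T = T
(Q ⊕ P) ⊕ R = T ⊕ F = T
(R ∧ P) → ((Q ⊕ P) ⊕ R) = F → T = T
¬((R ∧ P) → ((Q ⊕ P) ⊕ R)) = ¬T = F
So Statement 3 is false.

True statements: 1 (Statement 2).

1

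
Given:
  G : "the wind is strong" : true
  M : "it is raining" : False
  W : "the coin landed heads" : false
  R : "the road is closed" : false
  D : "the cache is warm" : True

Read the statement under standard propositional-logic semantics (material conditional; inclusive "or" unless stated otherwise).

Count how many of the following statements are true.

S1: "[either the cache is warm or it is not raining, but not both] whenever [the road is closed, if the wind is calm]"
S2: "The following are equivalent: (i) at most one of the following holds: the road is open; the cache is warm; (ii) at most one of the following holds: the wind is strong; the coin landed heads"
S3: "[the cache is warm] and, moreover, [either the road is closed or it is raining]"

0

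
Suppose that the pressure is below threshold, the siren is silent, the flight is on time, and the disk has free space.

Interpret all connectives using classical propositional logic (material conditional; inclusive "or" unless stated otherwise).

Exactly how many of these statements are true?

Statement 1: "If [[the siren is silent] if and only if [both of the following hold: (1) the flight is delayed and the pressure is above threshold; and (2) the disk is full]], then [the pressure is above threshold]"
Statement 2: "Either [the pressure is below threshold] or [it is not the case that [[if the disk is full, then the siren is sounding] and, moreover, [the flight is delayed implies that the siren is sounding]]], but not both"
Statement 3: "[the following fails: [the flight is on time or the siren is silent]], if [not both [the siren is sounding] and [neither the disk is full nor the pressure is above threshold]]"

2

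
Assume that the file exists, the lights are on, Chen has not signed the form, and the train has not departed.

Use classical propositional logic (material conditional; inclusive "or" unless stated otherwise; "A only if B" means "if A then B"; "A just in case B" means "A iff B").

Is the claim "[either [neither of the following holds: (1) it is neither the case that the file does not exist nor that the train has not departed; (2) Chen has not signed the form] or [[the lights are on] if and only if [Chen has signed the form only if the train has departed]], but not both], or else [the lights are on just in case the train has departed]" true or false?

True.

Let P = "the file exists" (True), S = "the train has departed" (False), R = "Chen has signed the form" (False), Q = "the lights are on" (True).
Formalization: (((not P nor not S) nor not R) xor (Q iff (R -> S))) or (Q iff S)

not P = not True = False
not S = not False = True
not P nor not S = False nor True = False
not R = not False = True
(not P nor not S) nor not R = False nor True = False
R -> S = False -> False = True
Q iff (R -> S) = True iff True = True
((not P nor not S) nor not R) xor (Q iff (R -> S)) = False xor True = True
Q iff S = True iff False = False
(((not P nor not S) nor not R) xor (Q iff (R -> S))) or (Q iff S) = True or False = True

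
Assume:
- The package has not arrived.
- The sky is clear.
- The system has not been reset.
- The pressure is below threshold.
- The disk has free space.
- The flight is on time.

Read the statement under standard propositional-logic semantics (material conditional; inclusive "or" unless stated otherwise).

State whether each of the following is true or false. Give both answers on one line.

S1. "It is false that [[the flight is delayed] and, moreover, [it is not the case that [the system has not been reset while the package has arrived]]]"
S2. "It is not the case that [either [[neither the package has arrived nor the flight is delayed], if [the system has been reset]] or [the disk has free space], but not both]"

S1 true, S2 true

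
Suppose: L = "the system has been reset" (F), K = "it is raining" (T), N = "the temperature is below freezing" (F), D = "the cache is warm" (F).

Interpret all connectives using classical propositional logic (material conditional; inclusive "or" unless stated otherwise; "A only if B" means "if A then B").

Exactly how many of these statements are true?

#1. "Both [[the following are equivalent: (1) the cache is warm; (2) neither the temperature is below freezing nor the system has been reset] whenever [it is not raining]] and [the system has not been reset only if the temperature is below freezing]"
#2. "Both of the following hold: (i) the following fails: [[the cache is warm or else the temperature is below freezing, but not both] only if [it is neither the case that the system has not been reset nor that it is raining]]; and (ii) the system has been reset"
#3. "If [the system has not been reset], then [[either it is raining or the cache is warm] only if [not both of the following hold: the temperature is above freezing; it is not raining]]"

1

#1: In symbols: (~K -> (D <-> (N nor L))) & (~L -> N)

~K = ~T = F
N nor L = F nor F = T
D <-> (N nor L) = F <-> T = F
~K -> (D <-> (N nor L)) = F -> F = T
~L = ~F = T
~L -> N = T -> F = F
(~K -> (D <-> (N nor L))) & (~L -> N) = T & F = F
So #1 is false.

#2: In symbols: ~((D xor N) -> (~L nor K)) & L

D xor N = F xor F = F
~L = ~F = T
~L nor K = T nor T = F
(D xor N) -> (~L nor K) = F -> F = T
~((D xor N) -> (~L nor K)) = ~T = F
~((D xor N) -> (~L nor K)) & L = F & F = F
Thus #2 is false.

#3: Formalization: ~L -> ((K | D) -> (~N nand ~K))

~L = ~F = T
K | D = T | F = T
~N = ~F = T
~K = ~T = F
~N nand ~K = T nand F = T
(K | D) -> (~N nand ~K) = T -> T = T
~L -> ((K | D) -> (~N nand ~K)) = T -> T = T
Thus #3 is true.

Count: 1.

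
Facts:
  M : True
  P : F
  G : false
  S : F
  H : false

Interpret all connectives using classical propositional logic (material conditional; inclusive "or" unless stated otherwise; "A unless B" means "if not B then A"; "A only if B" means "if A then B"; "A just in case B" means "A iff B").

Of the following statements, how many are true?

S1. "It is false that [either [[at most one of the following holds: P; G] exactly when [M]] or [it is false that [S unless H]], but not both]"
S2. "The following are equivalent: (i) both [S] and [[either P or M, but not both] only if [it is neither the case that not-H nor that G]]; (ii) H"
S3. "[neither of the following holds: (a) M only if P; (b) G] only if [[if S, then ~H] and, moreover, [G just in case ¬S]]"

S1: Formalization: ~(((P nand G) <-> M) xor ~(S | H))

P nand G = F nand F = T
(P nand G) <-> M = T <-> T = T
S | H = F | F = F
~(S | H) = ~F = T
((P nand G) <-> M) xor ~(S | H) = T xor T = F
~(((P nand G) <-> M) xor ~(S | H)) = ~F = T
Hence S1 is true.

S2: Parsed as (S & ((P xor M) -> (~H nor G))) <-> H

P xor M = F xor T = T
~H = ~F = T
~H nor G = T nor F = F
(P xor M) -> (~H nor G) = T -> F = F
S & ((P xor M) -> (~H nor G)) = F & F = F
(S & ((P xor M) -> (~H nor G))) <-> H = F <-> F = T
Hence S2 is true.

S3: Parsed as ((M -> P) nor G) -> ((S -> ~H) & (G <-> ~S))

M -> P = T -> F = F
(M -> P) nor G = F nor F = T
~H = ~F = T
S -> ~H = F -> T = T
~S = ~F = T
G <-> ~S = F <-> T = F
(S -> ~H) & (G <-> ~S) = T & F = F
((M -> P) nor G) -> ((S -> ~H) & (G <-> ~S)) = T -> F = F
Hence S3 is false.

True statements: 2.

2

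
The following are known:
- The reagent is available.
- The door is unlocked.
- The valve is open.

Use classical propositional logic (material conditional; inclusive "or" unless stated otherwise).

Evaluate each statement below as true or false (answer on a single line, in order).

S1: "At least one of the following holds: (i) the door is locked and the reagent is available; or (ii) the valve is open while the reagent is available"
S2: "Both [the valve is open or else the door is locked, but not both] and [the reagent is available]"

Let Q = "the door is locked" (F), P = "the reagent is available" (T), R = "the valve is open" (T).

S1: Formalization: (Q ∧ P) ∨ (R ∧ P)

Q ∧ P = F ∧ T = F
R ∧ P = T ∧ T = T
(Q ∧ P) ∨ (R ∧ P) = F ∨ T = T
Thus S1 is true.

S2: In symbols: (R ⊕ Q) ∧ P

R ⊕ Q = T ⊕ F = T
(R ⊕ Q) ∧ P = T ∧ T = T
Thus S2 is true.

S1 true; S2 true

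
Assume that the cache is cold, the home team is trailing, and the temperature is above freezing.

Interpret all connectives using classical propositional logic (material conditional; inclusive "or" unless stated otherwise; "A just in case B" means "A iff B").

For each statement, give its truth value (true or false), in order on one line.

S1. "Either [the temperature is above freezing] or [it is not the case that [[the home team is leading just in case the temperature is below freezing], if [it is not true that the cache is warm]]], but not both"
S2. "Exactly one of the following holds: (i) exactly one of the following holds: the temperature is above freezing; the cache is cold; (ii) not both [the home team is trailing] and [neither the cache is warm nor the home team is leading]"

S1 T, S2 F

Let R = "the temperature is below freezing" (F), P = "the cache is warm" (F), Q = "the home team is leading" (F).

S1: Parsed as ~R xor ~(~P -> (Q <-> R))

~R = ~F = T
~P = ~F = T
Q <-> R = F <-> F = T
~P -> (Q <-> R) = T -> T = T
~(~P -> (Q <-> R)) = ~T = F
~R xor ~(~P -> (Q <-> R)) = T xor F = T
Hence S1 is true.

S2: Parsed as (~R xor ~P) xor (~Q nand (P nor Q))

~R = ~F = T
~P = ~F = T
~R xor ~P = T xor T = F
~Q = ~F = T
P nor Q = F nor F = T
~Q nand (P nor Q) = T nand T = F
(~R xor ~P) xor (~Q nand (P nor Q)) = F xor F = F
So S2 is false.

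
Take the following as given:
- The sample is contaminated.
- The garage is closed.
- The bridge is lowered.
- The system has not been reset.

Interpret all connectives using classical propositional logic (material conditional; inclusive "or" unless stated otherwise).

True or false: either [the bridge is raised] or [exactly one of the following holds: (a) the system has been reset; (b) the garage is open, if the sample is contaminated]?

The statement is false.

Let K = "the bridge is raised" (F), N = "the system has been reset" (F), W = "the sample is contaminated" (T), R = "the garage is closed" (T).
Formalization: K ∨ (N ⊕ (W → ¬R))

¬R = ¬T = F
W → ¬R = T → F = F
N ⊕ (W → ¬R) = F ⊕ F = F
K ∨ (N ⊕ (W → ¬R)) = F ∨ F = F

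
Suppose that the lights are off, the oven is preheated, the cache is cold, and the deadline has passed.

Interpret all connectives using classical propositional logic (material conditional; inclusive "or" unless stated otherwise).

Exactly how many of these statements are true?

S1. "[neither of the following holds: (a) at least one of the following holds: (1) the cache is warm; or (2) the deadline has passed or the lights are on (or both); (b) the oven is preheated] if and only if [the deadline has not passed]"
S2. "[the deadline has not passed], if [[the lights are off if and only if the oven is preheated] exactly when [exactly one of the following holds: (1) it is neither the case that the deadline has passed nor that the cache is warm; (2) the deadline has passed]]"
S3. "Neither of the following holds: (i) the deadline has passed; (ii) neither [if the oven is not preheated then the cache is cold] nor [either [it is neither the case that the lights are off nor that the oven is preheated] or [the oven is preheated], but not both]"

1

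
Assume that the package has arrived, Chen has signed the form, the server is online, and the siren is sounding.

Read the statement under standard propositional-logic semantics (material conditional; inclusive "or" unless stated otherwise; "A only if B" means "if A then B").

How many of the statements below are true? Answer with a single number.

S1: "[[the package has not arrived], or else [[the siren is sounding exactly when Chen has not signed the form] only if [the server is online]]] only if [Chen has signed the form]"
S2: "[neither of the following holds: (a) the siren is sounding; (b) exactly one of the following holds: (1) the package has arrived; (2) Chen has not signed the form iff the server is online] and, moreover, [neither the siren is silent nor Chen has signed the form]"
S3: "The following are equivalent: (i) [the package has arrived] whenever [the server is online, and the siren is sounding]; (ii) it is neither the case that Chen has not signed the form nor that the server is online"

Let K = "the package has arrived" (T), Q = "the siren is sounding" (T), G = "Chen has signed the form" (T), M = "the server is online" (T).

S1: In symbols: (¬K ∨ ((Q ↔ ¬G) → M)) → G

¬K = ¬T = F
¬G = ¬T = F
Q ↔ ¬G = T ↔ F = F
(Q ↔ ¬G) → M = F → T = T
¬K ∨ ((Q ↔ ¬G) → M) = F ∨ T = T
(¬K ∨ ((Q ↔ ¬G) → M)) → G = T → T = T
Hence S1 is true.

S2: Parsed as (Q ↓ (K ⊕ (¬G ↔ M))) ∧ (¬Q ↓ G)

¬G = ¬T = F
¬G ↔ M = F ↔ T = F
K ⊕ (¬G ↔ M) = T ⊕ F = T
Q ↓ (K ⊕ (¬G ↔ M)) = T ↓ T = F
¬Q = ¬T = F
¬Q ↓ G = F ↓ T = F
(Q ↓ (K ⊕ (¬G ↔ M))) ∧ (¬Q ↓ G) = F ∧ F = F
Thus S2 is false.

S3: Parsed as ((M ∧ Q) → K) ↔ (¬G ↓ M)

M ∧ Q = T ∧ T = T
(M ∧ Q) → K = T → T = T
¬G = ¬T = F
¬G ↓ M = F ↓ T = F
((M ∧ Q) → K) ↔ (¬G ↓ M) = T ↔ F = F
So S3 is false.

1 of the 3 statements is true.

1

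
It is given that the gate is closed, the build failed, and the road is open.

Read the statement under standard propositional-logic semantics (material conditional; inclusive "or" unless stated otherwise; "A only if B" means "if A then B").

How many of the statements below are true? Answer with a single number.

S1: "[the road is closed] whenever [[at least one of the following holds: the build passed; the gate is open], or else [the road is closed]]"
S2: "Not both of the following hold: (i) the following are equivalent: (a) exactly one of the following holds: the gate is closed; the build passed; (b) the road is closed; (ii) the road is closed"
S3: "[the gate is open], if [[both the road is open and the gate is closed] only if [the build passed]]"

3

Let Q = "the build passed" (False), P = "the gate is open" (False), R = "the road is closed" (False).

S1: This is ((Q or P) or R) -> R.

Q or P = False or False = False
(Q or P) or R = False or False = False
((Q or P) or R) -> R = False -> False = True
So S1 is true.

S2: In symbols: ((not P xor Q) iff R) nand R

not P = not False = True
not P xor Q = True xor False = True
(not P xor Q) iff R = True iff False = False
((not P xor Q) iff R) nand R = False nand False = True
So S2 is true.

S3: Parsed as ((not R and not P) -> Q) -> P

not R = not False = True
not P = not False = True
not R and not P = True and True = True
(not R and not P) -> Q = True -> False = False
((not R and not P) -> Q) -> P = False -> False = True
Hence S3 is true.

Count: 3.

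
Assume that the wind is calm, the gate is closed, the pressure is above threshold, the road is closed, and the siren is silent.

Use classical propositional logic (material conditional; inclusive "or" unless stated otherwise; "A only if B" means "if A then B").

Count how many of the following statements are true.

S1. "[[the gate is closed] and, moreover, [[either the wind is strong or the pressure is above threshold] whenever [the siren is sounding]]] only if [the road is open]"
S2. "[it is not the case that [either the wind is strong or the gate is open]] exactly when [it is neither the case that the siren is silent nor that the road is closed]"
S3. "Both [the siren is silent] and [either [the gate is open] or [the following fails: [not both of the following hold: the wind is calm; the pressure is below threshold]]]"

Let H = "the gate is open" (F), L = "the siren is sounding" (F), Q = "the wind is strong" (F), S = "the pressure is above threshold" (T), K = "the road is closed" (T).

S1: In symbols: (¬H ∧ (L → (Q ∨ S))) → ¬K

¬H = ¬F = T
Q ∨ S = F ∨ T = T
L → (Q ∨ S) = F → T = T
¬H ∧ (L → (Q ∨ S)) = T ∧ T = T
¬K = ¬T = F
(¬H ∧ (L → (Q ∨ S))) → ¬K = T → F = F
So S1 is false.

S2: Formalization: ¬(Q ∨ H) ↔ (¬L ↓ K)

Q ∨ H = F ∨ F = F
¬(Q ∨ H) = ¬F = T
¬L = ¬F = T
¬L ↓ K = T ↓ T = F
¬(Q ∨ H) ↔ (¬L ↓ K) = T ↔ F = F
So S2 is false.

S3: This is ¬L ∧ (H ∨ ¬(¬Q ↑ ¬S)).

¬L = ¬F = T
¬Q = ¬F = T
¬S = ¬T = F
¬Q ↑ ¬S = T ↑ F = T
¬(¬Q ↑ ¬S) = ¬T = F
H ∨ ¬(¬Q ↑ ¬S) = F ∨ F = F
¬L ∧ (H ∨ ¬(¬Q ↑ ¬S)) = T ∧ F = F
So S3 is false.

Count: 0.

0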